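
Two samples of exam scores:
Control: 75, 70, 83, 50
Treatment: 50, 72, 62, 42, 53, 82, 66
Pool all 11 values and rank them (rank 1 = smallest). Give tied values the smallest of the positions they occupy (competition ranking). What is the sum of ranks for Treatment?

Sorted (ascending): 42, 50, 50, 53, 62, 66, 70, 72, 75, 82, 83
The 2 values of 50 occupy positions 2–3 → each gets rank 2.
Treatment values → pooled ranks: 50→2, 72→8, 62→5, 42→1, 53→4, 82→10, 66→6
Rank sum = 2 + 8 + 5 + 1 + 4 + 10 + 6 = 36

36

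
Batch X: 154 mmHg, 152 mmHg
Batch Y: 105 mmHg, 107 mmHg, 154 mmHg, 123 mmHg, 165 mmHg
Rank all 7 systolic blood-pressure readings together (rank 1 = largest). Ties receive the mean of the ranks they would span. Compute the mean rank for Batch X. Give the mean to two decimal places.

Sorted (descending): 165, 154, 154, 152, 123, 107, 105
The 2 values of 154 occupy positions 2–3 → average rank (2+3)/2 = 2.5.
Batch X values → pooled ranks: 154→2.5, 152→4
Mean rank = (2.5 + 4) / 2 = 3.25

3.25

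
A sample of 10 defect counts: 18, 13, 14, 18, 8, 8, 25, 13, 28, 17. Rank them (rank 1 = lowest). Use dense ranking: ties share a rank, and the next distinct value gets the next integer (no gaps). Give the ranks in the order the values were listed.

Sorted (ascending): 8, 8, 13, 13, 14, 17, 18, 18, 25, 28
The 2 values of 8 share dense rank 1.
The 2 values of 13 share dense rank 2.
The 2 values of 18 share dense rank 5.
Remaining distinct values take the next consecutive integers.

5, 2, 3, 5, 1, 1, 6, 2, 7, 4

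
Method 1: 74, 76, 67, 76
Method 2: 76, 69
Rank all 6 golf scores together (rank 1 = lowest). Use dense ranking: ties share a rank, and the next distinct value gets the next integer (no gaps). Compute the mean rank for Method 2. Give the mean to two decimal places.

Sorted (ascending): 67, 69, 74, 76, 76, 76
The 3 values of 76 share dense rank 4.
Remaining distinct values take the next consecutive integers.
Method 2 values → pooled ranks: 76→4, 69→2
Mean rank = (4 + 2) / 2 = 3.00

3.00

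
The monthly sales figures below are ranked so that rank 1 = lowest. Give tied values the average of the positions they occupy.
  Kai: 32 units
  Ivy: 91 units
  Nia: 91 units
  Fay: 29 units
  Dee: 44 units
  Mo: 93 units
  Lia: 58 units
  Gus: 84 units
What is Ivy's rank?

Sorted (ascending): 29, 32, 44, 58, 84, 91, 91, 93
The 2 values of 91 occupy positions 6–7 → average rank (6+7)/2 = 6.5.
Ivy has value 91 units → rank 6.5.

6.5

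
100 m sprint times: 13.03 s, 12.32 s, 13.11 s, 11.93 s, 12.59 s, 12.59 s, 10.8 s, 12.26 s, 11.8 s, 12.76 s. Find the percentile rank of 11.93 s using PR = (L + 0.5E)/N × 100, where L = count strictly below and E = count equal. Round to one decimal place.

N = 10.
Strictly below 11.93: 2. Equal to 11.93: 1.
PR = (2 + 0.5·1)/10 × 100 = 25.0

25.0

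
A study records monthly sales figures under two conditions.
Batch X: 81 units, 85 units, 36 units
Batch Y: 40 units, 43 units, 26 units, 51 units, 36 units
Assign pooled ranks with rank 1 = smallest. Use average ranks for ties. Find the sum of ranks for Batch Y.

18.5

Sorted (ascending): 26, 36, 36, 40, 43, 51, 81, 85
The 2 values of 36 occupy positions 2–3 → average rank (2+3)/2 = 2.5.
Batch Y values → pooled ranks: 40→4, 43→5, 26→1, 51→6, 36→2.5
Rank sum = 4 + 5 + 1 + 6 + 2.5 = 18.5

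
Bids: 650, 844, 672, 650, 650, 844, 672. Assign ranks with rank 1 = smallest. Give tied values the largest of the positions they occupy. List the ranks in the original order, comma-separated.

3, 7, 5, 3, 3, 7, 5

Sorted (ascending): 650, 650, 650, 672, 672, 844, 844
The 3 values of 650 occupy positions 1–3 → each gets rank 3.
The 2 values of 672 occupy positions 4–5 → each gets rank 5.
The 2 values of 844 occupy positions 6–7 → each gets rank 7.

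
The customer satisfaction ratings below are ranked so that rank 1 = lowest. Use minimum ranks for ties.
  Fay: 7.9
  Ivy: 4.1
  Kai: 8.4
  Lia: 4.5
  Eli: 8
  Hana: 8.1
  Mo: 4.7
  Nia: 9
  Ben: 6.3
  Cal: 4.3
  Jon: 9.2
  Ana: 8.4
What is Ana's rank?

9

Sorted (ascending): 4.1, 4.3, 4.5, 4.7, 6.3, 7.9, 8, 8.1, 8.4, 8.4, 9, 9.2
The 2 values of 8.4 occupy positions 9–10 → each gets rank 9.
Ana has value 8.4 → rank 9.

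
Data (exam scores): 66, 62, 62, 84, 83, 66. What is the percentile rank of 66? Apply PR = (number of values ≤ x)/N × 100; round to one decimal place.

N = 6.
Strictly below 66: 2. Equal to 66: 2.
PR = 4/6 × 100 = 66.7

66.7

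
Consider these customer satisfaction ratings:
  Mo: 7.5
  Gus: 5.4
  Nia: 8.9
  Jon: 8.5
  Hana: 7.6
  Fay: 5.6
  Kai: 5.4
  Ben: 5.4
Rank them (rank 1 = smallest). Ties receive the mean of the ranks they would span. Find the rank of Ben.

2

Sorted (ascending): 5.4, 5.4, 5.4, 5.6, 7.5, 7.6, 8.5, 8.9
The 3 values of 5.4 occupy positions 1–3 → average rank 2.
Ben has value 5.4 → rank 2.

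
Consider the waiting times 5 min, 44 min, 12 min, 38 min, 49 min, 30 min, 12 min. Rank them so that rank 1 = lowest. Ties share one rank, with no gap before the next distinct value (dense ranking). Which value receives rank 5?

Sorted (ascending): 5, 12, 12, 30, 38, 44, 49
The 2 values of 12 share dense rank 2.
Remaining distinct values take the next consecutive integers.
Rank 5 → value 44.

44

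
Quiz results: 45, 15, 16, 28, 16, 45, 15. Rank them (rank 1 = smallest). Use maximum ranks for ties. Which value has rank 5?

28

Sorted (ascending): 15, 15, 16, 16, 28, 45, 45
The 2 values of 15 occupy positions 1–2 → each gets rank 2.
The 2 values of 16 occupy positions 3–4 → each gets rank 4.
The 2 values of 45 occupy positions 6–7 → each gets rank 7.
Rank 5 → value 28.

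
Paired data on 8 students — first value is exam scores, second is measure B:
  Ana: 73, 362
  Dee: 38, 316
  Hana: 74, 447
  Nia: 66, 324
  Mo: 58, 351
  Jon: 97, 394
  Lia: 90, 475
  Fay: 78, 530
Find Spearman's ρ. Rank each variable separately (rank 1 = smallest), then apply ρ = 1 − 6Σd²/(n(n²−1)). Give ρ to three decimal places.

Ranks of variable 1: 4, 1, 5, 3, 2, 8, 7, 6
Ranks of variable 2: 4, 1, 6, 2, 3, 5, 7, 8
d = r₁ − r₂: 0, 0, -1, 1, -1, 3, 0, -2
d²: 0, 0, 1, 1, 1, 9, 0, 4; Σd² = 16
ρ = 1 − 6·16/(8·63) = 1 − 96/504 = 0.810

0.810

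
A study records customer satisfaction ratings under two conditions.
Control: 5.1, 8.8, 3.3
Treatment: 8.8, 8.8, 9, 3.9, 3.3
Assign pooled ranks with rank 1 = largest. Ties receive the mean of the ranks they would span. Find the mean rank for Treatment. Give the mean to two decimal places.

Sorted (descending): 9, 8.8, 8.8, 8.8, 5.1, 3.9, 3.3, 3.3
The 3 values of 8.8 occupy positions 2–4 → average rank 3.
The 2 values of 3.3 occupy positions 7–8 → average rank (7+8)/2 = 7.5.
Treatment values → pooled ranks: 8.8→3, 8.8→3, 9→1, 3.9→6, 3.3→7.5
Mean rank = (3 + 3 + 1 + 6 + 7.5) / 5 = 4.10

4.10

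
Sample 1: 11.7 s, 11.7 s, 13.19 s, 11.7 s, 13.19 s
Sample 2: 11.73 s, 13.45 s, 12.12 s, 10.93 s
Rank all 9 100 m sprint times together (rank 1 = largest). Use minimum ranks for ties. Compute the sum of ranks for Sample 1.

22

Sorted (descending): 13.45, 13.19, 13.19, 12.12, 11.73, 11.7, 11.7, 11.7, 10.93
The 2 values of 13.19 occupy positions 2–3 → each gets rank 2.
The 3 values of 11.7 occupy positions 6–8 → each gets rank 6.
Sample 1 values → pooled ranks: 11.7→6, 11.7→6, 13.19→2, 11.7→6, 13.19→2
Rank sum = 6 + 6 + 2 + 6 + 2 = 22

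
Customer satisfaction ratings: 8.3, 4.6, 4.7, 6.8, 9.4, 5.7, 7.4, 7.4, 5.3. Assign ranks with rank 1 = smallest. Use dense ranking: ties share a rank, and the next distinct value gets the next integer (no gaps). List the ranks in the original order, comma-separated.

7, 1, 2, 5, 8, 4, 6, 6, 3

Sorted (ascending): 4.6, 4.7, 5.3, 5.7, 6.8, 7.4, 7.4, 8.3, 9.4
The 2 values of 7.4 share dense rank 6.
Remaining distinct values take the next consecutive integers.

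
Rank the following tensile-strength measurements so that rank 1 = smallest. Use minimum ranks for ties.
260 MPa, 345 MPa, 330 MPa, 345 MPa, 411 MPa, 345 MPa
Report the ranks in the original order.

1, 3, 2, 3, 6, 3

Sorted (ascending): 260, 330, 345, 345, 345, 411
The 3 values of 345 occupy positions 3–5 → each gets rank 3.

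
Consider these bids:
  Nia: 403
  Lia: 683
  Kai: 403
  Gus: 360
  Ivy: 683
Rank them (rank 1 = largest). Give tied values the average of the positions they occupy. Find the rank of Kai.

Sorted (descending): 683, 683, 403, 403, 360
The 2 values of 683 occupy positions 1–2 → average rank (1+2)/2 = 1.5.
The 2 values of 403 occupy positions 3–4 → average rank (3+4)/2 = 3.5.
Kai has value 403 → rank 3.5.

3.5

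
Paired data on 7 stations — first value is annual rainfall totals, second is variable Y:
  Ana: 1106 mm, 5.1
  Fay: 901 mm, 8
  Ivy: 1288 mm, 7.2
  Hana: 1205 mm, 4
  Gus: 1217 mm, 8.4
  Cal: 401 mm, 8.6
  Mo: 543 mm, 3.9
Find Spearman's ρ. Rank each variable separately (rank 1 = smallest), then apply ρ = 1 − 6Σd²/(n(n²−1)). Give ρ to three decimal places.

Ranks of variable 1: 4, 3, 7, 5, 6, 1, 2
Ranks of variable 2: 3, 5, 4, 2, 6, 7, 1
d = r₁ − r₂: 1, -2, 3, 3, 0, -6, 1
d²: 1, 4, 9, 9, 0, 36, 1; Σd² = 60
ρ = 1 − 6·60/(7·48) = 1 − 360/336 = -0.071

-0.071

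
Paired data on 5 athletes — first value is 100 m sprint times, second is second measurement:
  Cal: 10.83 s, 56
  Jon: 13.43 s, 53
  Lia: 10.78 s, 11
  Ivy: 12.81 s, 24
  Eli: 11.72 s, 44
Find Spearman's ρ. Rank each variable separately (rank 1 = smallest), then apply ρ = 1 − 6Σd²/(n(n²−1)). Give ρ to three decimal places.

0.300

Ranks of variable 1: 2, 5, 1, 4, 3
Ranks of variable 2: 5, 4, 1, 2, 3
d = r₁ − r₂: -3, 1, 0, 2, 0
d²: 9, 1, 0, 4, 0; Σd² = 14
ρ = 1 − 6·14/(5·24) = 1 − 84/120 = 0.300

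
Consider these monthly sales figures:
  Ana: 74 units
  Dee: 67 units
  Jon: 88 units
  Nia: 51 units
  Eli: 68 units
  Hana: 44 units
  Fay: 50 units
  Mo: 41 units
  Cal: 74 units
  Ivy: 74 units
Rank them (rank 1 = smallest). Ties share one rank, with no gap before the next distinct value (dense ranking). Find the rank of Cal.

7

Sorted (ascending): 41, 44, 50, 51, 67, 68, 74, 74, 74, 88
The 3 values of 74 share dense rank 7.
Remaining distinct values take the next consecutive integers.
Cal has value 74 units → rank 7.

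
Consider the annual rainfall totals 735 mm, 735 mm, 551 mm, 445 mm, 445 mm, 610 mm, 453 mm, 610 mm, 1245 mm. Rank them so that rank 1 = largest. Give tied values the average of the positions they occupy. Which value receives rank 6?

Sorted (descending): 1245, 735, 735, 610, 610, 551, 453, 445, 445
The 2 values of 735 occupy positions 2–3 → average rank (2+3)/2 = 2.5.
The 2 values of 610 occupy positions 4–5 → average rank (4+5)/2 = 4.5.
The 2 values of 445 occupy positions 8–9 → average rank (8+9)/2 = 8.5.
Rank 6 → value 551.

551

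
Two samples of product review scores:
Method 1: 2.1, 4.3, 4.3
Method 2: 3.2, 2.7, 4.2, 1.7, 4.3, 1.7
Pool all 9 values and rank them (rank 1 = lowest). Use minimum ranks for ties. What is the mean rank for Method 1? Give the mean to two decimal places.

5.67

Sorted (ascending): 1.7, 1.7, 2.1, 2.7, 3.2, 4.2, 4.3, 4.3, 4.3
The 2 values of 1.7 occupy positions 1–2 → each gets rank 1.
The 3 values of 4.3 occupy positions 7–9 → each gets rank 7.
Method 1 values → pooled ranks: 2.1→3, 4.3→7, 4.3→7
Mean rank = (3 + 7 + 7) / 3 = 5.67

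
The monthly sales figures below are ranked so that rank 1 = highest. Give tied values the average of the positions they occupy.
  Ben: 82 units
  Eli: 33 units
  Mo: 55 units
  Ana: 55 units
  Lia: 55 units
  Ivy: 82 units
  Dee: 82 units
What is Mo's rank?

Sorted (descending): 82, 82, 82, 55, 55, 55, 33
The 3 values of 82 occupy positions 1–3 → average rank 2.
The 3 values of 55 occupy positions 4–6 → average rank 5.
Mo has value 55 units → rank 5.

5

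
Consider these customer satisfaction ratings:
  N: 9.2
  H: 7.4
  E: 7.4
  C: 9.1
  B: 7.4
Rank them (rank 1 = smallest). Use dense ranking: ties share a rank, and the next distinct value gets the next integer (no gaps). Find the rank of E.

1

Sorted (ascending): 7.4, 7.4, 7.4, 9.1, 9.2
The 3 values of 7.4 share dense rank 1.
Remaining distinct values take the next consecutive integers.
E has value 7.4 → rank 1.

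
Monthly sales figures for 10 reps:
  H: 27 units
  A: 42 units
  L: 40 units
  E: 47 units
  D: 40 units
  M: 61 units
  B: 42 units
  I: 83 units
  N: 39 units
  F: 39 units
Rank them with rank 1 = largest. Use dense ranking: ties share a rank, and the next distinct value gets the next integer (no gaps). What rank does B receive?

4

Sorted (descending): 83, 61, 47, 42, 42, 40, 40, 39, 39, 27
The 2 values of 42 share dense rank 4.
The 2 values of 40 share dense rank 5.
The 2 values of 39 share dense rank 6.
Remaining distinct values take the next consecutive integers.
B has value 42 units → rank 4.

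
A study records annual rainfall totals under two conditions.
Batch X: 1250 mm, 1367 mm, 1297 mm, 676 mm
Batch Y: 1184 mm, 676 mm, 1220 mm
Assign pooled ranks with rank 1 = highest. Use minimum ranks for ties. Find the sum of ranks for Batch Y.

Sorted (descending): 1367, 1297, 1250, 1220, 1184, 676, 676
The 2 values of 676 occupy positions 6–7 → each gets rank 6.
Batch Y values → pooled ranks: 1184→5, 676→6, 1220→4
Rank sum = 5 + 6 + 4 = 15

15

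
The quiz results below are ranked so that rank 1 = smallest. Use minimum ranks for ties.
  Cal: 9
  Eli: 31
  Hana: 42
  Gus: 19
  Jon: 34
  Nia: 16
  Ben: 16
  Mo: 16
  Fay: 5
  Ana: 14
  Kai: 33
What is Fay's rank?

Sorted (ascending): 5, 9, 14, 16, 16, 16, 19, 31, 33, 34, 42
The 3 values of 16 occupy positions 4–6 → each gets rank 4.
Fay has value 5 → rank 1.

1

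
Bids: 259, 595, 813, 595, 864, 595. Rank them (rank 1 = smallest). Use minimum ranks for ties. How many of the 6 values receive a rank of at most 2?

4

Sorted (ascending): 259, 595, 595, 595, 813, 864
The 3 values of 595 occupy positions 2–4 → each gets rank 2.
Ranks ≤ 2: {1, 2, 2, 2} → 4 values.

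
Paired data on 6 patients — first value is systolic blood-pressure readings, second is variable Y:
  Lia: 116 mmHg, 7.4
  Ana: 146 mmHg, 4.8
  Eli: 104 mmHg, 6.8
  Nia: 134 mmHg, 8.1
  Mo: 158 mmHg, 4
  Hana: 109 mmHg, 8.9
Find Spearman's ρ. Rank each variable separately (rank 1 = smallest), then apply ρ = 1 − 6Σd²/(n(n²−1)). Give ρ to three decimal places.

-0.600

Ranks of variable 1: 3, 5, 1, 4, 6, 2
Ranks of variable 2: 4, 2, 3, 5, 1, 6
d = r₁ − r₂: -1, 3, -2, -1, 5, -4
d²: 1, 9, 4, 1, 25, 16; Σd² = 56
ρ = 1 − 6·56/(6·35) = 1 − 336/210 = -0.600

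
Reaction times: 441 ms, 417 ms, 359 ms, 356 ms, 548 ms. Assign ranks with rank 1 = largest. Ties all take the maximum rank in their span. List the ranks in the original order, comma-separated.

Sorted (descending): 548, 441, 417, 359, 356
No ties — each value takes its position as its rank.

2, 3, 4, 5, 1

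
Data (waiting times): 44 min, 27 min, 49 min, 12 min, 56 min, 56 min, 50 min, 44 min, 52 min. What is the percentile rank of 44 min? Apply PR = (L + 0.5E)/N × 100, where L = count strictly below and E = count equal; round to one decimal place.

33.3

N = 9.
Strictly below 44: 2. Equal to 44: 2.
PR = (2 + 0.5·2)/9 × 100 = 33.3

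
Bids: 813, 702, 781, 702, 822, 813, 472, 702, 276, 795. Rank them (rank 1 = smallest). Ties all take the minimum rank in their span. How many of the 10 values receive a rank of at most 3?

5

Sorted (ascending): 276, 472, 702, 702, 702, 781, 795, 813, 813, 822
The 3 values of 702 occupy positions 3–5 → each gets rank 3.
The 2 values of 813 occupy positions 8–9 → each gets rank 8.
Ranks ≤ 3: {1, 2, 3, 3, 3} → 5 values.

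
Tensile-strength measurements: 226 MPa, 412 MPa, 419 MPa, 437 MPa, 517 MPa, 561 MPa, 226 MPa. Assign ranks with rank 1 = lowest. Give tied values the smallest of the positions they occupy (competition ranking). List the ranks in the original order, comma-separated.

1, 3, 4, 5, 6, 7, 1

Sorted (ascending): 226, 226, 412, 419, 437, 517, 561
The 2 values of 226 occupy positions 1–2 → each gets rank 1.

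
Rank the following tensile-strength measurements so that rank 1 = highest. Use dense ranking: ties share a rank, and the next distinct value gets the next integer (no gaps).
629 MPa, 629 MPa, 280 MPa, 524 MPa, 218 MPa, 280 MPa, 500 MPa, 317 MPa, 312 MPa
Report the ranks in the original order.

Sorted (descending): 629, 629, 524, 500, 317, 312, 280, 280, 218
The 2 values of 629 share dense rank 1.
The 2 values of 280 share dense rank 6.
Remaining distinct values take the next consecutive integers.

1, 1, 6, 2, 7, 6, 3, 4, 5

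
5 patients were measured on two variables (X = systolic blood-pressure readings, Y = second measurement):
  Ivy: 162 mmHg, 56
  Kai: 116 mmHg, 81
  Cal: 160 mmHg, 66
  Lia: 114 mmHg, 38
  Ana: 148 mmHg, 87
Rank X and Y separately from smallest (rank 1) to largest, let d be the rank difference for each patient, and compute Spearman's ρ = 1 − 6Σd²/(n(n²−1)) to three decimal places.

0.100

Ranks of variable 1: 5, 2, 4, 1, 3
Ranks of variable 2: 2, 4, 3, 1, 5
d = r₁ − r₂: 3, -2, 1, 0, -2
d²: 9, 4, 1, 0, 4; Σd² = 18
ρ = 1 − 6·18/(5·24) = 1 − 108/120 = 0.100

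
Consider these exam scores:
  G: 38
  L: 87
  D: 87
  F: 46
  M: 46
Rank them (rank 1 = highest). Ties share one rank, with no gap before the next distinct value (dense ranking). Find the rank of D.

1

Sorted (descending): 87, 87, 46, 46, 38
The 2 values of 87 share dense rank 1.
The 2 values of 46 share dense rank 2.
Remaining distinct values take the next consecutive integers.
D has value 87 → rank 1.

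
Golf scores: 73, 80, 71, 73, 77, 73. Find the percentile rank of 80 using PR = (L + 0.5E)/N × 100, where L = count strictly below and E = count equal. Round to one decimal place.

N = 6.
Strictly below 80: 5. Equal to 80: 1.
PR = (5 + 0.5·1)/6 × 100 = 91.7

91.7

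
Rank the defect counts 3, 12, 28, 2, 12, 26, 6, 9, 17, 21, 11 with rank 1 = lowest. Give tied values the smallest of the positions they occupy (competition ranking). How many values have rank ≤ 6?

Sorted (ascending): 2, 3, 6, 9, 11, 12, 12, 17, 21, 26, 28
The 2 values of 12 occupy positions 6–7 → each gets rank 6.
Ranks ≤ 6: {1, 2, 3, 4, 5, 6, 6} → 7 values.

7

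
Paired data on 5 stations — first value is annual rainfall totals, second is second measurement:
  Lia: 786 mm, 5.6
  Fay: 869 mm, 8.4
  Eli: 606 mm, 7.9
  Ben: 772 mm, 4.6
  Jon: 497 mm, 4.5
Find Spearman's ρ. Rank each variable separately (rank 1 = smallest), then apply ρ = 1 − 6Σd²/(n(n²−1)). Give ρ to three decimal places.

Ranks of variable 1: 4, 5, 2, 3, 1
Ranks of variable 2: 3, 5, 4, 2, 1
d = r₁ − r₂: 1, 0, -2, 1, 0
d²: 1, 0, 4, 1, 0; Σd² = 6
ρ = 1 − 6·6/(5·24) = 1 − 36/120 = 0.700

0.700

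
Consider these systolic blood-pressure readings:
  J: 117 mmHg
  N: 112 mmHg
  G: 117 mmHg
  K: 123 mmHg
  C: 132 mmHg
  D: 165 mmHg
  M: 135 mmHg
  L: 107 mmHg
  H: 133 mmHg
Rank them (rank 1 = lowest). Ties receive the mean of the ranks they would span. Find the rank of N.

2

Sorted (ascending): 107, 112, 117, 117, 123, 132, 133, 135, 165
The 2 values of 117 occupy positions 3–4 → average rank (3+4)/2 = 3.5.
N has value 112 mmHg → rank 2.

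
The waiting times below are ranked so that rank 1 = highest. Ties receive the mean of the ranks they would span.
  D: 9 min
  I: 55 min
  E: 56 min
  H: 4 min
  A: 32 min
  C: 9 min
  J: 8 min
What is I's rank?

Sorted (descending): 56, 55, 32, 9, 9, 8, 4
The 2 values of 9 occupy positions 4–5 → average rank (4+5)/2 = 4.5.
I has value 55 min → rank 2.

2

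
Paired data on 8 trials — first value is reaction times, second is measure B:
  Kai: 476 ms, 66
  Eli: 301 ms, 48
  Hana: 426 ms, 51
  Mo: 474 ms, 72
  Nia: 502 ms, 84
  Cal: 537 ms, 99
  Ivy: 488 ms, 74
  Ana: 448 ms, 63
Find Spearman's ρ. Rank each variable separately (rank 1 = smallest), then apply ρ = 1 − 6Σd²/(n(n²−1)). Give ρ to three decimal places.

0.976

Ranks of variable 1: 5, 1, 2, 4, 7, 8, 6, 3
Ranks of variable 2: 4, 1, 2, 5, 7, 8, 6, 3
d = r₁ − r₂: 1, 0, 0, -1, 0, 0, 0, 0
d²: 1, 0, 0, 1, 0, 0, 0, 0; Σd² = 2
ρ = 1 − 6·2/(8·63) = 1 − 12/504 = 0.976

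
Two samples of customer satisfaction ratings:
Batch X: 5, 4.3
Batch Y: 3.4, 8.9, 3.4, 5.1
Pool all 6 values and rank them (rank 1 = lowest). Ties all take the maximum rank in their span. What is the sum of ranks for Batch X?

Sorted (ascending): 3.4, 3.4, 4.3, 5, 5.1, 8.9
The 2 values of 3.4 occupy positions 1–2 → each gets rank 2.
Batch X values → pooled ranks: 5→4, 4.3→3
Rank sum = 4 + 3 = 7

7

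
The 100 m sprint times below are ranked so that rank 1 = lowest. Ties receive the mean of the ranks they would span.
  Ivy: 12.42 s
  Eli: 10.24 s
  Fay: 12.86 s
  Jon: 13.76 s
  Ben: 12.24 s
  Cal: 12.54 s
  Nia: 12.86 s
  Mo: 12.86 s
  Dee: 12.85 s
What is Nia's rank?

7

Sorted (ascending): 10.24, 12.24, 12.42, 12.54, 12.85, 12.86, 12.86, 12.86, 13.76
The 3 values of 12.86 occupy positions 6–8 → average rank 7.
Nia has value 12.86 s → rank 7.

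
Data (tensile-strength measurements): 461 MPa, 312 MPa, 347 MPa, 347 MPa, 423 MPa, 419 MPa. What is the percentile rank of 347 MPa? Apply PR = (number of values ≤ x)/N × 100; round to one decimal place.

50.0

N = 6.
Strictly below 347: 1. Equal to 347: 2.
PR = 3/6 × 100 = 50.0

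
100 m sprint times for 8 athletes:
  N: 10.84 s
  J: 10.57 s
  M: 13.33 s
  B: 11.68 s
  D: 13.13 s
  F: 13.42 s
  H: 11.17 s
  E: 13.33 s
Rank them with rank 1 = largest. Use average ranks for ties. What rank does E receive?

Sorted (descending): 13.42, 13.33, 13.33, 13.13, 11.68, 11.17, 10.84, 10.57
The 2 values of 13.33 occupy positions 2–3 → average rank (2+3)/2 = 2.5.
E has value 13.33 s → rank 2.5.

2.5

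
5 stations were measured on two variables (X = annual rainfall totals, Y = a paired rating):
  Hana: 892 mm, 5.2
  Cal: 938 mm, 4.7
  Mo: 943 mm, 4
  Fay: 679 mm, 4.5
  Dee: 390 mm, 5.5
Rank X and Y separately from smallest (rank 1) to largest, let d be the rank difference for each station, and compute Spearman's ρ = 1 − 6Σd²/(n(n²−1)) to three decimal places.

Ranks of variable 1: 3, 4, 5, 2, 1
Ranks of variable 2: 4, 3, 1, 2, 5
d = r₁ − r₂: -1, 1, 4, 0, -4
d²: 1, 1, 16, 0, 16; Σd² = 34
ρ = 1 − 6·34/(5·24) = 1 − 204/120 = -0.700

-0.700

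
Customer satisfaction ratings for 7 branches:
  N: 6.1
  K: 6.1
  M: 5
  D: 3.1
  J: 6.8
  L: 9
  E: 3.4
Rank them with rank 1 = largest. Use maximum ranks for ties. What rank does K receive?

Sorted (descending): 9, 6.8, 6.1, 6.1, 5, 3.4, 3.1
The 2 values of 6.1 occupy positions 3–4 → each gets rank 4.
K has value 6.1 → rank 4.

4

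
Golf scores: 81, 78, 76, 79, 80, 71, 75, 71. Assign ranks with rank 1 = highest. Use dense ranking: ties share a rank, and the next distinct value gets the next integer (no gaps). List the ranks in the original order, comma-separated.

1, 4, 5, 3, 2, 7, 6, 7

Sorted (descending): 81, 80, 79, 78, 76, 75, 71, 71
The 2 values of 71 share dense rank 7.
Remaining distinct values take the next consecutive integers.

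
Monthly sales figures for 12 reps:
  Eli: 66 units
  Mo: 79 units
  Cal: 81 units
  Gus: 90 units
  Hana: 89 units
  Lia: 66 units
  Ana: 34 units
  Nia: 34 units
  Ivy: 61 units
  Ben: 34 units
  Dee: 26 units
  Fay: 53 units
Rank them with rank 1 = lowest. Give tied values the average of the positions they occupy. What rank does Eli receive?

Sorted (ascending): 26, 34, 34, 34, 53, 61, 66, 66, 79, 81, 89, 90
The 3 values of 34 occupy positions 2–4 → average rank 3.
The 2 values of 66 occupy positions 7–8 → average rank (7+8)/2 = 7.5.
Eli has value 66 units → rank 7.5.

7.5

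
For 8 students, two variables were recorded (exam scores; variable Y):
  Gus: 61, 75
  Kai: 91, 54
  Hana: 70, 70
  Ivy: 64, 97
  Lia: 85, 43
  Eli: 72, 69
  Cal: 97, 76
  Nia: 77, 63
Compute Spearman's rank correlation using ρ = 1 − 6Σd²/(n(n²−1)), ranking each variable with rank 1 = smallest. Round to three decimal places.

Ranks of variable 1: 1, 7, 3, 2, 6, 4, 8, 5
Ranks of variable 2: 6, 2, 5, 8, 1, 4, 7, 3
d = r₁ − r₂: -5, 5, -2, -6, 5, 0, 1, 2
d²: 25, 25, 4, 36, 25, 0, 1, 4; Σd² = 120
ρ = 1 − 6·120/(8·63) = 1 − 720/504 = -0.429

-0.429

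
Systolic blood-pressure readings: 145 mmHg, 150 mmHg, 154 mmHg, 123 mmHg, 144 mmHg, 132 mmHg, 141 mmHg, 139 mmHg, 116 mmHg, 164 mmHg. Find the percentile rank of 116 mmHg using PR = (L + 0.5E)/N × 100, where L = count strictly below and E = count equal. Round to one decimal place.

N = 10.
Strictly below 116: 0. Equal to 116: 1.
PR = (0 + 0.5·1)/10 × 100 = 5.0

5.0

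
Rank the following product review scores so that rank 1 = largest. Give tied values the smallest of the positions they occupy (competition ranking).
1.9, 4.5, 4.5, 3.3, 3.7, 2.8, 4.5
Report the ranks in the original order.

Sorted (descending): 4.5, 4.5, 4.5, 3.7, 3.3, 2.8, 1.9
The 3 values of 4.5 occupy positions 1–3 → each gets rank 1.

7, 1, 1, 5, 4, 6, 1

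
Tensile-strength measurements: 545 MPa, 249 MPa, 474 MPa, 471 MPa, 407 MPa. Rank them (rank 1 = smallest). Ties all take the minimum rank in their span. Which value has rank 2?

407

Sorted (ascending): 249, 407, 471, 474, 545
No ties — each value takes its position as its rank.
Rank 2 → value 407.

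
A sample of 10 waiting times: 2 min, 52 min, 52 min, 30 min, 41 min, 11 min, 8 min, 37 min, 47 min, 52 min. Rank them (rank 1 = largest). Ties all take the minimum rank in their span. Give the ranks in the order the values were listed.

10, 1, 1, 7, 5, 8, 9, 6, 4, 1

Sorted (descending): 52, 52, 52, 47, 41, 37, 30, 11, 8, 2
The 3 values of 52 occupy positions 1–3 → each gets rank 1.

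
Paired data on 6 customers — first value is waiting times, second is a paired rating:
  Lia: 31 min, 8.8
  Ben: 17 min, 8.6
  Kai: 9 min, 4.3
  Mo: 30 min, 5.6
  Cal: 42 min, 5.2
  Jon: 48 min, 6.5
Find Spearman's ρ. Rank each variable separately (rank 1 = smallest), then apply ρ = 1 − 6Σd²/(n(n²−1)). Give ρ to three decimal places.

Ranks of variable 1: 4, 2, 1, 3, 5, 6
Ranks of variable 2: 6, 5, 1, 3, 2, 4
d = r₁ − r₂: -2, -3, 0, 0, 3, 2
d²: 4, 9, 0, 0, 9, 4; Σd² = 26
ρ = 1 − 6·26/(6·35) = 1 − 156/210 = 0.257

0.257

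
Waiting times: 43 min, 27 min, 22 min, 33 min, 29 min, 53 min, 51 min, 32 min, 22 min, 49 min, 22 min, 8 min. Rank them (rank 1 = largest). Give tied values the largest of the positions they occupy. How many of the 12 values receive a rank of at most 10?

Sorted (descending): 53, 51, 49, 43, 33, 32, 29, 27, 22, 22, 22, 8
The 3 values of 22 occupy positions 9–11 → each gets rank 11.
Ranks ≤ 10: {1, 2, 3, 4, 5, 6, 7, 8} → 8 values.

8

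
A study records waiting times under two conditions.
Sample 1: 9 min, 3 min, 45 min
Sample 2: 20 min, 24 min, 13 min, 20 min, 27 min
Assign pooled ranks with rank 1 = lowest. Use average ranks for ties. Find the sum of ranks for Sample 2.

25

Sorted (ascending): 3, 9, 13, 20, 20, 24, 27, 45
The 2 values of 20 occupy positions 4–5 → average rank (4+5)/2 = 4.5.
Sample 2 values → pooled ranks: 20→4.5, 24→6, 13→3, 20→4.5, 27→7
Rank sum = 4.5 + 6 + 3 + 4.5 + 7 = 25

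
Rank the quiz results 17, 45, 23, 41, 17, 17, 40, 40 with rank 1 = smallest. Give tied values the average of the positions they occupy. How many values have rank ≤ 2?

3

Sorted (ascending): 17, 17, 17, 23, 40, 40, 41, 45
The 3 values of 17 occupy positions 1–3 → average rank 2.
The 2 values of 40 occupy positions 5–6 → average rank (5+6)/2 = 5.5.
Ranks ≤ 2: {2, 2, 2} → 3 values.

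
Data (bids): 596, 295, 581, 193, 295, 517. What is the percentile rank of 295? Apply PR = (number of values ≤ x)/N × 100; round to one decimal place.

50.0

N = 6.
Strictly below 295: 1. Equal to 295: 2.
PR = 3/6 × 100 = 50.0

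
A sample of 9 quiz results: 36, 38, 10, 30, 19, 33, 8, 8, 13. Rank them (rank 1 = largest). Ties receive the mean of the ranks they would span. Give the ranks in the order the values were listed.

2, 1, 7, 4, 5, 3, 8.5, 8.5, 6

Sorted (descending): 38, 36, 33, 30, 19, 13, 10, 8, 8
The 2 values of 8 occupy positions 8–9 → average rank (8+9)/2 = 8.5.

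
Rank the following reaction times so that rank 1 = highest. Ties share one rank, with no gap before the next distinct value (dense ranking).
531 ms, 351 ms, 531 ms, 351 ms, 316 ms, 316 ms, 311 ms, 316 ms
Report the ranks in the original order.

1, 2, 1, 2, 3, 3, 4, 3

Sorted (descending): 531, 531, 351, 351, 316, 316, 316, 311
The 2 values of 531 share dense rank 1.
The 2 values of 351 share dense rank 2.
The 3 values of 316 share dense rank 3.
Remaining distinct values take the next consecutive integers.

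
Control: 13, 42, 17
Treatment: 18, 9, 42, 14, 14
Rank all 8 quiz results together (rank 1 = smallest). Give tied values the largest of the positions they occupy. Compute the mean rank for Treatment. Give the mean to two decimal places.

4.60

Sorted (ascending): 9, 13, 14, 14, 17, 18, 42, 42
The 2 values of 14 occupy positions 3–4 → each gets rank 4.
The 2 values of 42 occupy positions 7–8 → each gets rank 8.
Treatment values → pooled ranks: 18→6, 9→1, 42→8, 14→4, 14→4
Mean rank = (6 + 1 + 8 + 4 + 4) / 5 = 4.60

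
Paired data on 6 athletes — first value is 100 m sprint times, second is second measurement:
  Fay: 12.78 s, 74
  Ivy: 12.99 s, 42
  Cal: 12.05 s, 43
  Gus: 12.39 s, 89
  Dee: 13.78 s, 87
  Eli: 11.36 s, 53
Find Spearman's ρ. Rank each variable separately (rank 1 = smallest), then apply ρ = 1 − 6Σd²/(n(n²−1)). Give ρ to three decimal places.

0.143

Ranks of variable 1: 4, 5, 2, 3, 6, 1
Ranks of variable 2: 4, 1, 2, 6, 5, 3
d = r₁ − r₂: 0, 4, 0, -3, 1, -2
d²: 0, 16, 0, 9, 1, 4; Σd² = 30
ρ = 1 − 6·30/(6·35) = 1 − 180/210 = 0.143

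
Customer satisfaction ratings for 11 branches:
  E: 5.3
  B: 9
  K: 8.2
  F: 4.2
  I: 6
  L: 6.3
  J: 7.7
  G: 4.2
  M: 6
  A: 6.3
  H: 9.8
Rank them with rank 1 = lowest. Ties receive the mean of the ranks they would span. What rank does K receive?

9

Sorted (ascending): 4.2, 4.2, 5.3, 6, 6, 6.3, 6.3, 7.7, 8.2, 9, 9.8
The 2 values of 4.2 occupy positions 1–2 → average rank (1+2)/2 = 1.5.
The 2 values of 6 occupy positions 4–5 → average rank (4+5)/2 = 4.5.
The 2 values of 6.3 occupy positions 6–7 → average rank (6+7)/2 = 6.5.
K has value 8.2 → rank 9.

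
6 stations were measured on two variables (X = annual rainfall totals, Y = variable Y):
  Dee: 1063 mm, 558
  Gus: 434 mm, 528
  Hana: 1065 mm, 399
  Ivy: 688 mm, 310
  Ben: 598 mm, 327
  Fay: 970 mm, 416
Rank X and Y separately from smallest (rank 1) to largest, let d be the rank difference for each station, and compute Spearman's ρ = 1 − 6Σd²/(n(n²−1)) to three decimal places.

Ranks of variable 1: 5, 1, 6, 3, 2, 4
Ranks of variable 2: 6, 5, 3, 1, 2, 4
d = r₁ − r₂: -1, -4, 3, 2, 0, 0
d²: 1, 16, 9, 4, 0, 0; Σd² = 30
ρ = 1 − 6·30/(6·35) = 1 − 180/210 = 0.143

0.143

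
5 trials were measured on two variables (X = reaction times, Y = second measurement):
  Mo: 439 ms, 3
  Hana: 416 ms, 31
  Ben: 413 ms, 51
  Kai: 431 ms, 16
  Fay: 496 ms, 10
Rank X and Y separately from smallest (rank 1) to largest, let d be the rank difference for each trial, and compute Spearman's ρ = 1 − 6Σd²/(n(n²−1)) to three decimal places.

Ranks of variable 1: 4, 2, 1, 3, 5
Ranks of variable 2: 1, 4, 5, 3, 2
d = r₁ − r₂: 3, -2, -4, 0, 3
d²: 9, 4, 16, 0, 9; Σd² = 38
ρ = 1 − 6·38/(5·24) = 1 − 228/120 = -0.900

-0.900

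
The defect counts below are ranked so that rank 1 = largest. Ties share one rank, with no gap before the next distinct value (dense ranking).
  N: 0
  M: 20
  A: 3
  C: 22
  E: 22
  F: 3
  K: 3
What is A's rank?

Sorted (descending): 22, 22, 20, 3, 3, 3, 0
The 2 values of 22 share dense rank 1.
The 3 values of 3 share dense rank 3.
Remaining distinct values take the next consecutive integers.
A has value 3 → rank 3.

3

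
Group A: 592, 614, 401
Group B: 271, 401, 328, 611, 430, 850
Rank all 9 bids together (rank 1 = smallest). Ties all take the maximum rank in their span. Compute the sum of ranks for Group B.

Sorted (ascending): 271, 328, 401, 401, 430, 592, 611, 614, 850
The 2 values of 401 occupy positions 3–4 → each gets rank 4.
Group B values → pooled ranks: 271→1, 401→4, 328→2, 611→7, 430→5, 850→9
Rank sum = 1 + 4 + 2 + 7 + 5 + 9 = 28

28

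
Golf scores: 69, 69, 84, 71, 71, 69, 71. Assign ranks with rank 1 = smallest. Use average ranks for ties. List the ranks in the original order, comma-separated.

Sorted (ascending): 69, 69, 69, 71, 71, 71, 84
The 3 values of 69 occupy positions 1–3 → average rank 2.
The 3 values of 71 occupy positions 4–6 → average rank 5.

2, 2, 7, 5, 5, 2, 5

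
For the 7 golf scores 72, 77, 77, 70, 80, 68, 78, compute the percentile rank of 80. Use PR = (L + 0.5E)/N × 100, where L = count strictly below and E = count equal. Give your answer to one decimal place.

92.9

N = 7.
Strictly below 80: 6. Equal to 80: 1.
PR = (6 + 0.5·1)/7 × 100 = 92.9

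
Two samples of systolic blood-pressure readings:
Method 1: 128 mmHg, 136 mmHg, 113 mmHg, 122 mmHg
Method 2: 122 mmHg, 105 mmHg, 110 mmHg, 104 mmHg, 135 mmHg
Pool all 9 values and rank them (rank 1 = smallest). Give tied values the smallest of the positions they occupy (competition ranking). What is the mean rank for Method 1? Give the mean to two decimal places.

Sorted (ascending): 104, 105, 110, 113, 122, 122, 128, 135, 136
The 2 values of 122 occupy positions 5–6 → each gets rank 5.
Method 1 values → pooled ranks: 128→7, 136→9, 113→4, 122→5
Mean rank = (7 + 9 + 4 + 5) / 4 = 6.25

6.25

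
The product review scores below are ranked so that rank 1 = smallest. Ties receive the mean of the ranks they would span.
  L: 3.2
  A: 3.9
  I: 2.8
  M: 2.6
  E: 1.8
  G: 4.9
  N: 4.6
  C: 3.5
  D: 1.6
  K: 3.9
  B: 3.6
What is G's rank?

Sorted (ascending): 1.6, 1.8, 2.6, 2.8, 3.2, 3.5, 3.6, 3.9, 3.9, 4.6, 4.9
The 2 values of 3.9 occupy positions 8–9 → average rank (8+9)/2 = 8.5.
G has value 4.9 → rank 11.

11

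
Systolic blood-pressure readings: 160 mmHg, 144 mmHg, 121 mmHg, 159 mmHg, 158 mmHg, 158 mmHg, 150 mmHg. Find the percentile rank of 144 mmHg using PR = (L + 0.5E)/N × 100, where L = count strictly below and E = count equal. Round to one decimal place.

21.4

N = 7.
Strictly below 144: 1. Equal to 144: 1.
PR = (1 + 0.5·1)/7 × 100 = 21.4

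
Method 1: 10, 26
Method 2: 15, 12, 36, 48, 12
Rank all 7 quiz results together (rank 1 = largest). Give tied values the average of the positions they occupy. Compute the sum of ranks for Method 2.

18

Sorted (descending): 48, 36, 26, 15, 12, 12, 10
The 2 values of 12 occupy positions 5–6 → average rank (5+6)/2 = 5.5.
Method 2 values → pooled ranks: 15→4, 12→5.5, 36→2, 48→1, 12→5.5
Rank sum = 4 + 5.5 + 2 + 1 + 5.5 = 18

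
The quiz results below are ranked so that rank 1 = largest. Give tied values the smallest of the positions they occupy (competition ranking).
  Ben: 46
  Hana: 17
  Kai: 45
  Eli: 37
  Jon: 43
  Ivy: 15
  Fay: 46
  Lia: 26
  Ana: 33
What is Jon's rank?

Sorted (descending): 46, 46, 45, 43, 37, 33, 26, 17, 15
The 2 values of 46 occupy positions 1–2 → each gets rank 1.
Jon has value 43 → rank 4.

4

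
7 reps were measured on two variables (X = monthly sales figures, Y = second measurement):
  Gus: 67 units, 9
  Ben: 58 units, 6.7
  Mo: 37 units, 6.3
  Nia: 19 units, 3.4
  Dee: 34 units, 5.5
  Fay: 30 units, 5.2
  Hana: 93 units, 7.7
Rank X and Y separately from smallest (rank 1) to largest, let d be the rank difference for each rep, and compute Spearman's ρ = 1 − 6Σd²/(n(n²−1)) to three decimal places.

Ranks of variable 1: 6, 5, 4, 1, 3, 2, 7
Ranks of variable 2: 7, 5, 4, 1, 3, 2, 6
d = r₁ − r₂: -1, 0, 0, 0, 0, 0, 1
d²: 1, 0, 0, 0, 0, 0, 1; Σd² = 2
ρ = 1 − 6·2/(7·48) = 1 − 12/336 = 0.964

0.964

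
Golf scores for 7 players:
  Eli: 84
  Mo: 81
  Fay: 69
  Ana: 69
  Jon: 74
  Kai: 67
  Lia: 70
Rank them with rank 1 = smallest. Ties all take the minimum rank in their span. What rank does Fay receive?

Sorted (ascending): 67, 69, 69, 70, 74, 81, 84
The 2 values of 69 occupy positions 2–3 → each gets rank 2.
Fay has value 69 → rank 2.

2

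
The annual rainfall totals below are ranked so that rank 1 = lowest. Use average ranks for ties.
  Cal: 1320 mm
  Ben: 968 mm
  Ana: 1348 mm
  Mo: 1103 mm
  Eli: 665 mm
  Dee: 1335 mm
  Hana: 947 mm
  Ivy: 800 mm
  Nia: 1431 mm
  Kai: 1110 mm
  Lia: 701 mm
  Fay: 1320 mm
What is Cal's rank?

Sorted (ascending): 665, 701, 800, 947, 968, 1103, 1110, 1320, 1320, 1335, 1348, 1431
The 2 values of 1320 occupy positions 8–9 → average rank (8+9)/2 = 8.5.
Cal has value 1320 mm → rank 8.5.

8.5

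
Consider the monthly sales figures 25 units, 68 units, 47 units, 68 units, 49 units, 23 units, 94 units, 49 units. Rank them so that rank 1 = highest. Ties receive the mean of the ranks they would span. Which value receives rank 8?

23

Sorted (descending): 94, 68, 68, 49, 49, 47, 25, 23
The 2 values of 68 occupy positions 2–3 → average rank (2+3)/2 = 2.5.
The 2 values of 49 occupy positions 4–5 → average rank (4+5)/2 = 4.5.
Rank 8 → value 23.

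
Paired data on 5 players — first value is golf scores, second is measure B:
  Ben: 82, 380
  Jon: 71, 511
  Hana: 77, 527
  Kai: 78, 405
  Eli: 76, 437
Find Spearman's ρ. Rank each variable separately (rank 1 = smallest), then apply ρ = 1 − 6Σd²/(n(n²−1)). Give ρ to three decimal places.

-0.700

Ranks of variable 1: 5, 1, 3, 4, 2
Ranks of variable 2: 1, 4, 5, 2, 3
d = r₁ − r₂: 4, -3, -2, 2, -1
d²: 16, 9, 4, 4, 1; Σd² = 34
ρ = 1 − 6·34/(5·24) = 1 − 204/120 = -0.700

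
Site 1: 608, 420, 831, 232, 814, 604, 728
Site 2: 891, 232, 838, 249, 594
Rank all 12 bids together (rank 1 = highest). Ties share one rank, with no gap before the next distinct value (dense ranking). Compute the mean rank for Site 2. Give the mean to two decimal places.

Sorted (descending): 891, 838, 831, 814, 728, 608, 604, 594, 420, 249, 232, 232
The 2 values of 232 share dense rank 11.
Remaining distinct values take the next consecutive integers.
Site 2 values → pooled ranks: 891→1, 232→11, 838→2, 249→10, 594→8
Mean rank = (1 + 11 + 2 + 10 + 8) / 5 = 6.40

6.40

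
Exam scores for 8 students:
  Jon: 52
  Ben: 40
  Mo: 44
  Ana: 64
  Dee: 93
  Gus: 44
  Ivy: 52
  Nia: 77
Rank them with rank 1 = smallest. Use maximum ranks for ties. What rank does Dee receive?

Sorted (ascending): 40, 44, 44, 52, 52, 64, 77, 93
The 2 values of 44 occupy positions 2–3 → each gets rank 3.
The 2 values of 52 occupy positions 4–5 → each gets rank 5.
Dee has value 93 → rank 8.

8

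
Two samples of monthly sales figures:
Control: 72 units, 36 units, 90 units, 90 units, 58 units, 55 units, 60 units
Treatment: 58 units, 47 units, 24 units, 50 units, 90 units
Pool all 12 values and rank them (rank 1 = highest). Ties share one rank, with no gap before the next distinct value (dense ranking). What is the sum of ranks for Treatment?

27

Sorted (descending): 90, 90, 90, 72, 60, 58, 58, 55, 50, 47, 36, 24
The 3 values of 90 share dense rank 1.
The 2 values of 58 share dense rank 4.
Remaining distinct values take the next consecutive integers.
Treatment values → pooled ranks: 58→4, 47→7, 24→9, 50→6, 90→1
Rank sum = 4 + 7 + 9 + 6 + 1 = 27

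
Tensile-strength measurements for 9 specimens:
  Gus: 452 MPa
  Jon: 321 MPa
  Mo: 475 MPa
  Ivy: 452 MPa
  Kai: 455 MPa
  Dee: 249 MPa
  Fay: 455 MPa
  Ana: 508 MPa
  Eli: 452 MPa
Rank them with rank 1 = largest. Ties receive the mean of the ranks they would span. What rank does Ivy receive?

6

Sorted (descending): 508, 475, 455, 455, 452, 452, 452, 321, 249
The 2 values of 455 occupy positions 3–4 → average rank (3+4)/2 = 3.5.
The 3 values of 452 occupy positions 5–7 → average rank 6.
Ivy has value 452 MPa → rank 6.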